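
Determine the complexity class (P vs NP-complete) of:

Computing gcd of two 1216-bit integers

This problem is in P: the Euclidean algorithm runs in polynomial time in the bit-length.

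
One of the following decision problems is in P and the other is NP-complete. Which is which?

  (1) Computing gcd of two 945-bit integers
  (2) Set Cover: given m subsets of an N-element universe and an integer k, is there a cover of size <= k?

(1) is P: the Euclidean algorithm runs in polynomial time in the bit-length.
(2) is NP-complete: one of Karp's 21 NP-complete problems (with k part of the input).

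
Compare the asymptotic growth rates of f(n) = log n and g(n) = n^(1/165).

g(n) = n^(1/165) grows faster: any positive power of n dominates log n.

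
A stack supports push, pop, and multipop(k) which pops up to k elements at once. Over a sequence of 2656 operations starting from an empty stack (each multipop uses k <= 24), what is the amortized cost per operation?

Each element is pushed exactly once and popped at most once (whether by pop or as part of a multipop). So the total number of individual pops over the whole sequence is at most the number of pushes, which is at most 2656. Total work <= 2 * 2656, hence O(1) amortized per operation.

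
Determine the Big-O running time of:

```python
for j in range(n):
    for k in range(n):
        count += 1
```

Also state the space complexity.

Time complexity: O(n^2).
Space complexity: O(1).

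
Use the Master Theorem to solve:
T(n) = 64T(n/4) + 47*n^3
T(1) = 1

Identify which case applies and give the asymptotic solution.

a=64, b=4, f(n)=47*n^3.
log_4(64) = 3, so n^(log_b(a)) = n^3.
f(n) = Theta(n^3), so Case 2 applies.
T(n) = Theta(n^3 log n).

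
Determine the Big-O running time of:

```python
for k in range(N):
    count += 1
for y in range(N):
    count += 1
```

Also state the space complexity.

Time complexity: O(n).
Space complexity: O(1).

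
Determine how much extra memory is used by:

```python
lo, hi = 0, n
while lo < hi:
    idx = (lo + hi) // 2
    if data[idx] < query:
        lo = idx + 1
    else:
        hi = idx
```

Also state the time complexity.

Space complexity: O(1).
Only a constant amount of auxiliary storage is used; nothing grows with n.
Time complexity: O(log n).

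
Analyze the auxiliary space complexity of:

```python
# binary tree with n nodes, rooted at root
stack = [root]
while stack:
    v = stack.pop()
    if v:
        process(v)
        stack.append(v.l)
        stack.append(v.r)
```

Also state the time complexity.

Space complexity: O(n).
Auxiliary storage grows linearly with the input size n in the worst case.
Time complexity: O(n).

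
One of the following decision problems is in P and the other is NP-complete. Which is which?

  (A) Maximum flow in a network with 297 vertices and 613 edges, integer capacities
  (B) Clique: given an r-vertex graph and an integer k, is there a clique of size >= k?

(A) is P: Edmonds-Karp / push-relabel run in polynomial time.
(B) is NP-complete: complement of Independent Set / Vertex Cover (with k part of the input).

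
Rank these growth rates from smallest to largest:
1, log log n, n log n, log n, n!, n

Ordered by growth rate: 1 < log log n < log n < n < n log n < n!.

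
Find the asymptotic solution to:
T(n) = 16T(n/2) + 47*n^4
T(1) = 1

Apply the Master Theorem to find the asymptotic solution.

a=16, b=2, f(n)=47*n^4. log_2(16) = 4. Case 2: T(n) = O(n^4 log n).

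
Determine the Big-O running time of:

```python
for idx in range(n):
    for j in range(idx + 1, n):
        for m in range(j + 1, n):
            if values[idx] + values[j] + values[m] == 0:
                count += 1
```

Time complexity: O(n^3).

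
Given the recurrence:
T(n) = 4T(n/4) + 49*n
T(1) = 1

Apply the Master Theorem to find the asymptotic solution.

a=4, b=4, f(n)=49*n. log_4(4) = 1. Case 2: T(n) = O(n log n).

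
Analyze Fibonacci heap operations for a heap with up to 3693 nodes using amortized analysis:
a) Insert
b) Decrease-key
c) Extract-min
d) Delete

Fibonacci heaps use lazy consolidation. Potential function Phi = t + 2m (t = number of trees, m = marked nodes).
- Insert: O(1) actual, Delta Phi = +1 (one new tree) => O(1) amortized.
- Decrease-key: with c cascading cuts, actual cost is O(c); Delta Phi <= c - 2(c-1) + 2 = 4 - c (c new trees; >= c-1 marks cleared; <= 1 new mark). Amortized O(c) + (4 - c) = O(1).
- Extract-min: O(D(n) + t) actual; consolidation drops t to <= D(n)+1, so Delta Phi pays for the t term. D(n) = O(log n) for n = 3693 => O(log n) amortized.
- Delete: decrease-key to -inf then extract-min = O(log n).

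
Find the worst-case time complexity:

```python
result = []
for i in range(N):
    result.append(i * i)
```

Time complexity: O(n).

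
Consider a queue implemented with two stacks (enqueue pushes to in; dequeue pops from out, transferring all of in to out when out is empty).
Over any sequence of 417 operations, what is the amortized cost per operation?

Each element is pushed to in once, popped once, pushed to out once, and popped once: 4 unit operations over its lifetime. Over 417 operations the total work is O(417). Amortized O(1) per enqueue/dequeue.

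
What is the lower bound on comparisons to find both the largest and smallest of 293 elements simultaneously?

Pair elements first (floor(293/2) comparisons), then find max among winners and min among losers. Total: ceil(3*293/2) - 2 = 438 comparisons.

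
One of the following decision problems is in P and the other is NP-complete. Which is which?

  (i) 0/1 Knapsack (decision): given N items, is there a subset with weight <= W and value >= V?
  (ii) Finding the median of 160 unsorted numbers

(i) is NP-complete: reduces from Subset Sum.
(ii) is P: linear-time selection (median-of-medians) runs in O(n).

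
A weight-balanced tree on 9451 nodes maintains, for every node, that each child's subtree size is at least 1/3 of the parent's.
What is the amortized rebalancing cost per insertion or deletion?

With balance ratio 1/3, tree height is O(log_{3/1}(9451)) = O(log n). A rebalance at a node of size s costs O(s) but requires Omega(s) updates in that subtree to retrigger. Summed over the O(log n) ancestors of the touched leaf, amortized rebalancing is O(log n).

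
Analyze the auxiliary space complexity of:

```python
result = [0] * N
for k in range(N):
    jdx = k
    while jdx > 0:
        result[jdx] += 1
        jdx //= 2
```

Space complexity: O(n).
Auxiliary storage grows linearly with the input size n in the worst case.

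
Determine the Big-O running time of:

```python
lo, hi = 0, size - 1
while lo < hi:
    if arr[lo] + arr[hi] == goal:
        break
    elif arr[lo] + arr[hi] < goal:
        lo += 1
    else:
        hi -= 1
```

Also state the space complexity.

Time complexity: O(n).
Space complexity: O(1).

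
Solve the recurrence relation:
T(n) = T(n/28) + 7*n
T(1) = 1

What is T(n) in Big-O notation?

Geometric series: 7*n*(1 + 1/28 + 1/28^2 + ...) = O(n). T(n) = O(n).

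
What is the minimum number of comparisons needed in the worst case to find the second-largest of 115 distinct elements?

Lower bound: finding the max needs 115-1 comparisons. By the adversary weight-doubling argument, the max must personally win >= ceil(log_2(115)) = 7 comparisons; the 2nd-largest is among those 7 losers, needing 7-1 more comparisons. Total >= 115-1 + 7-1 = 120. A balanced knockout tournament achieves this.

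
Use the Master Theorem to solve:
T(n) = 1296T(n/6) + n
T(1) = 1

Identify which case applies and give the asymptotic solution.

a=1296, b=6, f(n)=n.
log_6(1296) = 4 > 1.
Since f(n) = O(n^1) is polynomially smaller than n^4, Case 1 applies.
T(n) = Theta(n^4).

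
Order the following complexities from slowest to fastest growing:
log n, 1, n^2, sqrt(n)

Ordered by growth rate: 1 < log n < sqrt(n) < n^2.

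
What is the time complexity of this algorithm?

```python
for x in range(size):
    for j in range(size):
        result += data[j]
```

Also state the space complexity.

Time complexity: O(n^2).
Space complexity: O(1).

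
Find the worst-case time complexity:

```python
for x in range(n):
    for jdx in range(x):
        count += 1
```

Time complexity: O(n^2).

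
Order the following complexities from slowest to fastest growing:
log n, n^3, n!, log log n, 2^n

Ordered by growth rate: log log n < log n < n^3 < 2^n < n!.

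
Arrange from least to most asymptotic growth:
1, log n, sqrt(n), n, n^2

Ordered by growth rate: 1 < log n < sqrt(n) < n < n^2.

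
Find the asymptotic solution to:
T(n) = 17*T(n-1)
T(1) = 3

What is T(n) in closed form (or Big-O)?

Each step multiplies by 17. T(n) = T(1)*17^(n-1) = 3*17^(n-1).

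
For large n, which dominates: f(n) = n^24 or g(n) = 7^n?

g(n) = 7^n grows faster: any exponential with base > 1 dominates every polynomial.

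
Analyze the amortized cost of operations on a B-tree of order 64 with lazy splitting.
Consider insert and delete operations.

In a B-tree of order 64, a node splits when it has 64 keys. With lazy splitting, we use potential Phi = number of full nodes + number of near-empty nodes. Each split costs O(1) but reduces potential. Between splits, at least 32 insertions must occur in that node. Amortized structural cost is O(1) per operation, plus O(log_64 n) traversal.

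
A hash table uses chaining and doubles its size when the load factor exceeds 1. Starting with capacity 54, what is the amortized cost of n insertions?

Rehashing occurs when load exceeds 1. Total rehash cost is geometric series summing to O(n). Each insertion itself is O(1). Amortized: O(1).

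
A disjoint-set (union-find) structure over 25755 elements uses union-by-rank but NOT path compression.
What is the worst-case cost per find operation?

Union-by-rank alone keeps every tree's height <= log_2(25755) ~= 14.7. Each find traverses from a node to its root, costing O(height) = O(log n). Without path compression this bound is tight.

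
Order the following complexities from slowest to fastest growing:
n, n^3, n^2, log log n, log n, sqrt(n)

Ordered by growth rate: log log n < log n < sqrt(n) < n < n^2 < n^3.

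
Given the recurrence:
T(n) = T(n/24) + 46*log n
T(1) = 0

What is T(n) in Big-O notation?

Each of the log_24(n) levels adds O(log n). T(n) = O(log^2 n).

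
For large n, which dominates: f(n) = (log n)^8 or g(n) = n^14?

g(n) = n^14 grows faster: any positive polynomial dominates any polylog.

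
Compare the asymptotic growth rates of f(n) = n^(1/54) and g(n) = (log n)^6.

f(n) = n^(1/54) grows faster: any positive power of n dominates any polylog.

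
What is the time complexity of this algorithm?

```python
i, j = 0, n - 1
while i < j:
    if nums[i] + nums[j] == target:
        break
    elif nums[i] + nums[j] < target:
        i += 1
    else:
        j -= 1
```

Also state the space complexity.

Time complexity: O(n).
Space complexity: O(1).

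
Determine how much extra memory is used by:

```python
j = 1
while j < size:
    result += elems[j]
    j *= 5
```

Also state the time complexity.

Space complexity: O(1).
Only a constant amount of auxiliary storage is used; nothing grows with n.
Time complexity: O(log n).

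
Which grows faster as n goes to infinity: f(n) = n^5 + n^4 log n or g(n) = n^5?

f(n) = n^5 + n^4 log n and g(n) = n^5 are Theta of each other: the lower-order n^4 log n term is o(n^5); both are Theta(n^5).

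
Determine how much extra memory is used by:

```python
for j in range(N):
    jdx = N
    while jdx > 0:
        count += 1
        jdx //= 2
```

Space complexity: O(1).
Only a constant amount of auxiliary storage is used; nothing grows with n.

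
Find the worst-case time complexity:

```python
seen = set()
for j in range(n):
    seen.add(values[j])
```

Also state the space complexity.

Time complexity: O(n).
Space complexity: O(n).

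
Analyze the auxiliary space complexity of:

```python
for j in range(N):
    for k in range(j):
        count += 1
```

Space complexity: O(1).
Only a constant amount of auxiliary storage is used; nothing grows with n.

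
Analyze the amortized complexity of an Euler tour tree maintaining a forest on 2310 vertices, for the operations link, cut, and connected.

An Euler tour tree stores each tree's Euler tour as a balanced BST keyed by tour position. On 2310 vertices: link concatenates two tours via O(1) splits/joins of size <= 2*2310 (O(log n)); cut splits the tour at the two occurrences of the edge (O(log n)); connected compares BST roots (O(log n) to find the root). All O(log n) amortized.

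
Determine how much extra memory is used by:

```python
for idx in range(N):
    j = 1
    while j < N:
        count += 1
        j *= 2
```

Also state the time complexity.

Space complexity: O(1).
Only a constant amount of auxiliary storage is used; nothing grows with n.
Time complexity: O(n log n).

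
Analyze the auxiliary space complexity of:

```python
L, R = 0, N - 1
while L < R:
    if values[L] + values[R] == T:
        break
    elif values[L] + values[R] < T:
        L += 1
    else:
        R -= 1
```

Space complexity: O(1).
Only a constant amount of auxiliary storage is used; nothing grows with n.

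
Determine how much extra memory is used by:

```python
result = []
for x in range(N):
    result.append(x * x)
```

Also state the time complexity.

Space complexity: O(n).
Auxiliary storage grows linearly with the input size n in the worst case.
Time complexity: O(n).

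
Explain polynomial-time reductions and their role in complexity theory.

A poly-time reduction from A to B transforms any instance of A into an instance of B in polynomial time. If A reduces to B and B is in P, then A is in P. If A is NP-hard and A reduces to B, then B is NP-hard. Reductions transfer hardness upward and tractability downward.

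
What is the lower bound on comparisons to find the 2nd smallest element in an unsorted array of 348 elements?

Finding the 2nd smallest of 348 elements requires Omega(n) comparisons. Every element must participate in at least one comparison; otherwise it could be the 2nd smallest.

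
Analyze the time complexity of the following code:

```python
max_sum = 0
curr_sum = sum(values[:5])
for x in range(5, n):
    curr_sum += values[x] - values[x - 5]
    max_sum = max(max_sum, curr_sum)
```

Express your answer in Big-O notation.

Time complexity: O(n).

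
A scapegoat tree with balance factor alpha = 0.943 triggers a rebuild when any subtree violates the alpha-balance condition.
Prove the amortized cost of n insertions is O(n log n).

Define potential Phi = c * sum of |size(left(v)) - size(right(v))| over all nodes. An insertion at depth d costs O(d) = O(log n) and increases Phi by O(log n). When a rebuild of subtree of size s occurs, it costs O(s) but reduces Phi by Omega(s). With alpha = 0.943, between rebuilds Omega(s) insertions must occur. Amortized cost per insertion: O(log n).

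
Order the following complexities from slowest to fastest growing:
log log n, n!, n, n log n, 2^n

Ordered by growth rate: log log n < n < n log n < 2^n < n!.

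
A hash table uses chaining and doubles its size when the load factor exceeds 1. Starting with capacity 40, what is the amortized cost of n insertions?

Rehashing occurs when load exceeds 1. Total rehash cost is geometric series summing to O(n). Each insertion itself is O(1). Amortized: O(1).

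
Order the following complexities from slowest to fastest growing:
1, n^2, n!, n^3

Ordered by growth rate: 1 < n^2 < n^3 < n!.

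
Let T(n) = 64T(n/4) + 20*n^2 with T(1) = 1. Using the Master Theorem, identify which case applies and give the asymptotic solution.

a=64, b=4, f(n)=20*n^2.
log_4(64) = 3 > 2.
Since f(n) = O(n^2) is polynomially smaller than n^3, Case 1 applies.
T(n) = Theta(n^3).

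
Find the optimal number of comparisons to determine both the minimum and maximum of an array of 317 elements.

Naive approach: 632 comparisons (316 for max + 316 for min).
Optimal: Compare elements in pairs first (floor(n/2) = 158 comparisons), then find max among winners and min among losers (158 comparisons each).
Total: ceil(3n/2) - 2 = 474 comparisons. An adversary argument shows this is also a lower bound.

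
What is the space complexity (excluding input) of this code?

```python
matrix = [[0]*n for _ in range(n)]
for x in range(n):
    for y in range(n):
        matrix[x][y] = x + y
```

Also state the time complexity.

Space complexity: O(n^2).
A 2D structure of size n x n is allocated.
Time complexity: O(n^2).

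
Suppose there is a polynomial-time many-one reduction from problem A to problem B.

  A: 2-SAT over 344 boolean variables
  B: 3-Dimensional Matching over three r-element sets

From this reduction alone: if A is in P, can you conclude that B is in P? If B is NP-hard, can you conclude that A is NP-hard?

A poly-time reduction A <=_p B transfers tractability DOWN (B easy => A easy) and hardness UP (A hard => B hard), not the reverse.
From A in P, the reduction alone does NOT give B in P: any problem in P trivially reduces to SAT, yet SAT is not known to be in P.
From B NP-hard, the reduction alone does NOT give A NP-hard: again, easy problems reduce to hard ones.
(Here in fact A is P and B is NP-complete.)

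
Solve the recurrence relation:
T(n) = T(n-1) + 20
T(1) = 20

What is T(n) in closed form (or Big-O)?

Unrolling: T(n) = T(n-1) + 20 = T(n-2) + 2*20 = ... = T(1) + (n-1)*20 = 20 + (n-1)*20 = 20n.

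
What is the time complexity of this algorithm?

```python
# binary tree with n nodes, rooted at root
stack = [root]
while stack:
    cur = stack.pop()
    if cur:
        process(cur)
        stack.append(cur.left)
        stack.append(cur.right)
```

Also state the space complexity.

Time complexity: O(n).
Space complexity: O(n).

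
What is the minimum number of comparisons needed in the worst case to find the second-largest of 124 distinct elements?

Lower bound: finding the max needs 124-1 comparisons. By the adversary weight-doubling argument, the max must personally win >= ceil(log_2(124)) = 7 comparisons; the 2nd-largest is among those 7 losers, needing 7-1 more comparisons. Total >= 124-1 + 7-1 = 129. A balanced knockout tournament achieves this.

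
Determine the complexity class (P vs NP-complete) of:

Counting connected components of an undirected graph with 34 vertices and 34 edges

This problem is in P: BFS/DFS visits each vertex and edge once: O(V+E).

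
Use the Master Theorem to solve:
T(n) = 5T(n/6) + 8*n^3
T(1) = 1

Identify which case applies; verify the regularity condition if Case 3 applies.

a=5, b=6, f(n)=8*n^3.
log_6(5) = 0.8982 < 3.
f(n) = Omega(n^(0.8982+epsilon)) for some epsilon > 0, so Case 3 is the candidate.
Regularity: a*f(n/b) = 5*8*(n/6)^3 = (5/216)*8*n^3 <= c*f(n) with c = 5/216 < 1. Satisfied.
Case 3: T(n) = Theta(n^3).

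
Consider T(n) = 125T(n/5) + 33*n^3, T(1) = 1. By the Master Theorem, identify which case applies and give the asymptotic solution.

a=125, b=5, f(n)=33*n^3.
log_5(125) = 3, so n^(log_b(a)) = n^3.
f(n) = Theta(n^3), so Case 2 applies.
T(n) = Theta(n^3 log n).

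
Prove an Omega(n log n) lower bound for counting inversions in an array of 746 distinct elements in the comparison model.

Decision-tree argument: at any leaf, the comparisons made (with transitivity) must totally order all 746 elements -- otherwise some pair (i,j) is unordered, and an adversary can present two inputs agreeing on every comparison made but with that pair flipped, changing the inversion count by 1, so the leaf's output is wrong on one of them. Hence the tree has >= 746! leaves and height >= log_2(746!) = Omega(n log n). Modified merge sort achieves O(n log n).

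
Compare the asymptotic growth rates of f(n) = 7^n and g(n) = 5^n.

f(n) = 7^n grows faster: (7/5)^n -> infinity since 7/5 > 1.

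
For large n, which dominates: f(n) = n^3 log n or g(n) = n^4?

g(n) = n^4 grows faster: n^4 / (n^3 log n) = n/log n -> infinity.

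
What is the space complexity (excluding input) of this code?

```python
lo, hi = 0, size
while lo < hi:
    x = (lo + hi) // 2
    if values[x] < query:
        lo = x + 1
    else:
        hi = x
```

Space complexity: O(1).
Only a constant amount of auxiliary storage is used; nothing grows with n.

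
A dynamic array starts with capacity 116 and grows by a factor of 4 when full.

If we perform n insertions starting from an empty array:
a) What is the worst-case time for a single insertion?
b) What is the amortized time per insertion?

(a) Worst-case single insertion: O(n) -- when the array is full at capacity c, the resize copies all c elements, and c can be Theta(n).
(b) Resizes happen at sizes 116, 464, 1856, ... Total copy cost for n insertions: 116 + 464 + ... = O(n) (geometric series with ratio 1/4). Amortized cost per insertion: O(n)/n = O(1).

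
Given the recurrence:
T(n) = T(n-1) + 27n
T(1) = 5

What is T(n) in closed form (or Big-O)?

Unrolling: T(n) = 5 + 27*(2 + 3 + ... + n) = 5 + 27*(n(n+1)/2 - 1) = O(n^2).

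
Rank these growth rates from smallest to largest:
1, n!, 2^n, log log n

Ordered by growth rate: 1 < log log n < 2^n < n!.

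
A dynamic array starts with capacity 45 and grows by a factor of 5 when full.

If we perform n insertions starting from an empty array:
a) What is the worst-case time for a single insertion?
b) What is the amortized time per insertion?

(a) Worst-case single insertion: O(n) -- when the array is full at capacity c, the resize copies all c elements, and c can be Theta(n).
(b) Resizes happen at sizes 45, 225, 1125, ... Total copy cost for n insertions: 45 + 225 + ... = O(n) (geometric series with ratio 1/5). Amortized cost per insertion: O(n)/n = O(1).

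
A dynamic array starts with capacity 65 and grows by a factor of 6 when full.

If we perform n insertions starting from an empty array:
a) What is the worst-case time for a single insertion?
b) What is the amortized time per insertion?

(a) Worst-case single insertion: O(n) -- when the array is full at capacity c, the resize copies all c elements, and c can be Theta(n).
(b) Resizes happen at sizes 65, 390, 2340, ... Total copy cost for n insertions: 65 + 390 + ... = O(n) (geometric series with ratio 1/6). Amortized cost per insertion: O(n)/n = O(1).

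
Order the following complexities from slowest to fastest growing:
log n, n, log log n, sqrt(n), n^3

Ordered by growth rate: log log n < log n < sqrt(n) < n < n^3.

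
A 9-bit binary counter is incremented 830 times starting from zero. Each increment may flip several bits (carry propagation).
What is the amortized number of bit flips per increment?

Bit i flips on every 2^i-th increment, so over 830 increments bit i flips floor(830/2^i) times. Summing over i: total flips < 2 * 830. Amortized: < 2 = O(1) per increment.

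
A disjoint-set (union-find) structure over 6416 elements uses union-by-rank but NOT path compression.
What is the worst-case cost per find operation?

Union-by-rank alone keeps every tree's height <= log_2(6416) ~= 12.6. Each find traverses from a node to its root, costing O(height) = O(log n). Without path compression this bound is tight.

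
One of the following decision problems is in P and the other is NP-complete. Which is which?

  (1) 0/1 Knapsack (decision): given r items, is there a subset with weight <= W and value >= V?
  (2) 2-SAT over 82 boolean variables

(1) is NP-complete: reduces from Subset Sum.
(2) is P: 2-SAT is solvable in linear time via implication-graph SCCs.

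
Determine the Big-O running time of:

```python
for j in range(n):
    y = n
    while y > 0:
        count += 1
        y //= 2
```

Time complexity: O(n log n).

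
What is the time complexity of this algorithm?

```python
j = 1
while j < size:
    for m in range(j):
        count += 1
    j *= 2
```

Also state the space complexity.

Time complexity: O(n).
Space complexity: O(1).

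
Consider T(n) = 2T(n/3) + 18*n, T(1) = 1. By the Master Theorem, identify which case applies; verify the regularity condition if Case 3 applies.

a=2, b=3, f(n)=18*n.
log_3(2) = 0.6309 < 1.
f(n) = Omega(n^(0.6309+epsilon)) for some epsilon > 0, so Case 3 is the candidate.
Regularity: a*f(n/b) = 2*18*(n/3)^1 = (2/3)*18*n^1 <= c*f(n) with c = 2/3 < 1. Satisfied.
Case 3: T(n) = Theta(n).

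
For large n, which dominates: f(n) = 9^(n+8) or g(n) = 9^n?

f(n) = 9^(n+8) and g(n) = 9^n are Theta of each other: 9^(n+8) = 9^8 * 9^n = Theta(9^n).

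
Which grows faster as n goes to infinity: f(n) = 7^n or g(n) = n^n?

g(n) = n^n grows faster: n^n / 7^n = (n/7)^n -> infinity once n > 7.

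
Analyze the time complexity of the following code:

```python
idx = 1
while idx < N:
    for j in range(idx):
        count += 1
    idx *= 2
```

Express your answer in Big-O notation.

Time complexity: O(n).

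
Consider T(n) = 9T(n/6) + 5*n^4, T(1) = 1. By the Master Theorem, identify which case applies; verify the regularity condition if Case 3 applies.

a=9, b=6, f(n)=5*n^4.
log_6(9) = 1.226 < 4.
f(n) = Omega(n^(1.226+epsilon)) for some epsilon > 0, so Case 3 is the candidate.
Regularity: a*f(n/b) = 9*5*(n/6)^4 = (9/1296)*5*n^4 <= c*f(n) with c = 9/1296 < 1. Satisfied.
Case 3: T(n) = Theta(n^4).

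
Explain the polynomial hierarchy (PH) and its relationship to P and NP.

The polynomial hierarchy is a tower of complexity classes: Sigma_0^P = Pi_0^P = P, Sigma_1^P = NP, Pi_1^P = co-NP, and Sigma_{k+1}^P = NP^{Sigma_k^P}. PH is contained in PSPACE. If any level collapses (Sigma_k = Pi_k), the entire hierarchy collapses to that level.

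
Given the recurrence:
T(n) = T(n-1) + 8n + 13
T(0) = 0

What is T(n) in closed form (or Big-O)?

Dominant term in sum is 8*sum(i, i=1..n) = 8*n*(n+1)/2 = O(n^2).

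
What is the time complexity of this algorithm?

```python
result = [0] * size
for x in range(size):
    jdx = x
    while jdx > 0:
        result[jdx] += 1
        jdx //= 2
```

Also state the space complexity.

Time complexity: O(n log n).
Space complexity: O(n).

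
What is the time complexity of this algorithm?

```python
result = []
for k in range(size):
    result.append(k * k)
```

Time complexity: O(n).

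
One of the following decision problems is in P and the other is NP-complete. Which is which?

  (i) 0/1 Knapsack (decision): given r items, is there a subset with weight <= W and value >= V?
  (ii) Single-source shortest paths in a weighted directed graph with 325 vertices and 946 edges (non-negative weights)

(i) is NP-complete: reduces from Subset Sum.
(ii) is P: Dijkstra's algorithm runs in O((V+E) log V).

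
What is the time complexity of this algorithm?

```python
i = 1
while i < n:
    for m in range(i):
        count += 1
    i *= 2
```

Time complexity: O(n).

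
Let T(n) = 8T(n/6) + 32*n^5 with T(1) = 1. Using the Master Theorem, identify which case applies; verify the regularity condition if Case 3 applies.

a=8, b=6, f(n)=32*n^5.
log_6(8) = 1.161 < 5.
f(n) = Omega(n^(1.161+epsilon)) for some epsilon > 0, so Case 3 is the candidate.
Regularity: a*f(n/b) = 8*32*(n/6)^5 = (8/7776)*32*n^5 <= c*f(n) with c = 8/7776 < 1. Satisfied.
Case 3: T(n) = Theta(n^5).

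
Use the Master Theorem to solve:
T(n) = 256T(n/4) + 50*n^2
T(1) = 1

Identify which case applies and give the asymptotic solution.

a=256, b=4, f(n)=50*n^2.
log_4(256) = 4 > 2.
Since f(n) = O(n^2) is polynomially smaller than n^4, Case 1 applies.
T(n) = Theta(n^4).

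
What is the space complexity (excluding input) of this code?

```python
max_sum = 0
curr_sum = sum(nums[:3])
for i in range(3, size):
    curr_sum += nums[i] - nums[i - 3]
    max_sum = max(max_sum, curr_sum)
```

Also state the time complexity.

Space complexity: O(1).
Only a constant amount of auxiliary storage is used; nothing grows with n.
Time complexity: O(n).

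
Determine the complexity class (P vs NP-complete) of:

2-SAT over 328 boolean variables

This problem is in P: 2-SAT is solvable in linear time via implication-graph SCCs.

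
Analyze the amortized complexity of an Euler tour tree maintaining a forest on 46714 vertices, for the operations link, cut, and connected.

An Euler tour tree stores each tree's Euler tour as a balanced BST keyed by tour position. On 46714 vertices: link concatenates two tours via O(1) splits/joins of size <= 2*46714 (O(log n)); cut splits the tour at the two occurrences of the edge (O(log n)); connected compares BST roots (O(log n) to find the root). All O(log n) amortized.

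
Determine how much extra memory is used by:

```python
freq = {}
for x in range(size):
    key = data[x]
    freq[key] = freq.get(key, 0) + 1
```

Space complexity: O(n).
Auxiliary storage grows linearly with the input size n in the worst case.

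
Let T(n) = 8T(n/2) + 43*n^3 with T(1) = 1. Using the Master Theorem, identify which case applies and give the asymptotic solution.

a=8, b=2, f(n)=43*n^3.
log_2(8) = 3, so n^(log_b(a)) = n^3.
f(n) = Theta(n^3), so Case 2 applies.
T(n) = Theta(n^3 log n).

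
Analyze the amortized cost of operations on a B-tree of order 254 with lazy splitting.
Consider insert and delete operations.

In a B-tree of order 254, a node splits when it has 254 keys. With lazy splitting, we use potential Phi = number of full nodes + number of near-empty nodes. Each split costs O(1) but reduces potential. Between splits, at least 127 insertions must occur in that node. Amortized structural cost is O(1) per operation, plus O(log_254 n) traversal.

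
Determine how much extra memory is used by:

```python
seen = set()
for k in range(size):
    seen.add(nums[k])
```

Space complexity: O(n).
Auxiliary storage grows linearly with the input size n in the worst case.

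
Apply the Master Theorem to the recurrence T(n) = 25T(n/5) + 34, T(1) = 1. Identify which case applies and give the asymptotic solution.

a=25, b=5, f(n)=34.
log_5(25) = 2 > 0.
Since f(n) = O(n^0) is polynomially smaller than n^2, Case 1 applies.
T(n) = Theta(n^2).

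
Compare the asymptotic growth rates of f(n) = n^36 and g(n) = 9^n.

g(n) = 9^n grows faster: any exponential with base > 1 dominates every polynomial.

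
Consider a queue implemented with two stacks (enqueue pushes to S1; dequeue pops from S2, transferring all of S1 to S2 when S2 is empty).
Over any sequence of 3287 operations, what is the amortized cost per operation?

Each element is pushed to S1 once, popped once, pushed to S2 once, and popped once: 4 unit operations over its lifetime. Over 3287 operations the total work is O(3287). Amortized O(1) per enqueue/dequeue.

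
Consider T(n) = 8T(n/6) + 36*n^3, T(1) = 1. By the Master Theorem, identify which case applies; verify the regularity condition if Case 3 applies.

a=8, b=6, f(n)=36*n^3.
log_6(8) = 1.161 < 3.
f(n) = Omega(n^(1.161+epsilon)) for some epsilon > 0, so Case 3 is the candidate.
Regularity: a*f(n/b) = 8*36*(n/6)^3 = (8/216)*36*n^3 <= c*f(n) with c = 8/216 < 1. Satisfied.
Case 3: T(n) = Theta(n^3).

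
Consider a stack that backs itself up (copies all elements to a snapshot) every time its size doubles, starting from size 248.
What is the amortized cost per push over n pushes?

Backups occur at sizes 248, 496, 992, ..., copying 248 + 496 + 992 + ... <= 2n elements total (geometric series). Spread over n pushes, the amortized backup cost is O(1) per push.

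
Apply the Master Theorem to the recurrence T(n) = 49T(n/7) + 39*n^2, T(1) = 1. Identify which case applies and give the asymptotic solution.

a=49, b=7, f(n)=39*n^2.
log_7(49) = 2, so n^(log_b(a)) = n^2.
f(n) = Theta(n^2), so Case 2 applies.
T(n) = Theta(n^2 log n).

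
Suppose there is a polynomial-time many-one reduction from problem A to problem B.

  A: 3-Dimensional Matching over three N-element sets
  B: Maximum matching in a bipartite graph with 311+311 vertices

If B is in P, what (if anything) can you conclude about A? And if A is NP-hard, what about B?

A poly-time reduction A <=_p B means any A-instance can be transformed to a B-instance in poly time.
If B is in P: compose the reduction with B's poly-time algorithm to solve A in poly time, so A is in P.
If A is NP-hard: every NP problem reduces to A, which reduces to B; composing reductions, every NP problem reduces to B, so B is NP-hard.
(Here in fact A is NP-complete and B is in P, so no such reduction is known -- its existence would imply P = NP; the analysis concerns only what the assumed reduction would or would not let you conclude.)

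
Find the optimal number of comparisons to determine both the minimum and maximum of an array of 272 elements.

Naive approach: 542 comparisons (271 for max + 271 for min).
Optimal: Compare elements in pairs first (floor(n/2) = 136 comparisons), then find max among winners and min among losers (135 comparisons each).
Total: ceil(3n/2) - 2 = 406 comparisons. An adversary argument shows this is also a lower bound.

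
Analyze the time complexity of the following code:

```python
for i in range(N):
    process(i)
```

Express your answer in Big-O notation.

Time complexity: O(n).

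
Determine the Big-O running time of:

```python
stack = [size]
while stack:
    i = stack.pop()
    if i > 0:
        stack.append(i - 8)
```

Time complexity: O(n).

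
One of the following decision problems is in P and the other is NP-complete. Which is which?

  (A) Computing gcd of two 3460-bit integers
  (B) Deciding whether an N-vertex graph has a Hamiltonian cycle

(A) is P: the Euclidean algorithm runs in polynomial time in the bit-length.
(B) is NP-complete: one of Karp's 21 NP-complete problems.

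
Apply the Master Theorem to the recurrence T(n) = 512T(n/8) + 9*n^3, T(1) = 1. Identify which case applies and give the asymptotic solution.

a=512, b=8, f(n)=9*n^3.
log_8(512) = 3, so n^(log_b(a)) = n^3.
f(n) = Theta(n^3), so Case 2 applies.
T(n) = Theta(n^3 log n).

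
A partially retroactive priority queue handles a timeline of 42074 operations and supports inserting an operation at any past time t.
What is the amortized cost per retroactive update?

Partially retroactive priority queues (Demaine-Iacono-Langerman) allow updates at past times with queries only at the present. With a balanced BST over the m = 42074 timeline events tracking bridges, each retroactive insert or delete is O(log m) amortized.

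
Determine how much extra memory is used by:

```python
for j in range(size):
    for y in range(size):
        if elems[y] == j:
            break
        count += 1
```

Space complexity: O(1).
Only a constant amount of auxiliary storage is used; nothing grows with n.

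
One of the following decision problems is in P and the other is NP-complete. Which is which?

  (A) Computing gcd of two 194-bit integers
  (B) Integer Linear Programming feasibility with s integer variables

(A) is P: the Euclidean algorithm runs in polynomial time in the bit-length.
(B) is NP-complete: ILP feasibility is NP-complete (LP relaxation is in P).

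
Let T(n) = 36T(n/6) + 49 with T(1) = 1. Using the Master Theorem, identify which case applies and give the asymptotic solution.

a=36, b=6, f(n)=49.
log_6(36) = 2 > 0.
Since f(n) = O(n^0) is polynomially smaller than n^2, Case 1 applies.
T(n) = Theta(n^2).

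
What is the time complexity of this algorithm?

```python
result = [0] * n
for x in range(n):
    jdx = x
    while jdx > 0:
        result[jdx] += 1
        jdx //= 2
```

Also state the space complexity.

Time complexity: O(n log n).
Space complexity: O(n).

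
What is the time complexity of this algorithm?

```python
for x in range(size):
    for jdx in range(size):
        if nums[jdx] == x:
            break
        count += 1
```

Time complexity: O(n^2).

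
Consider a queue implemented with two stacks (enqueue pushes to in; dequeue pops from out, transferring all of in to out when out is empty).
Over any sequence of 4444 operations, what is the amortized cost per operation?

Each element is pushed to in once, popped once, pushed to out once, and popped once: 4 unit operations over its lifetime. Over 4444 operations the total work is O(4444). Amortized O(1) per enqueue/dequeue.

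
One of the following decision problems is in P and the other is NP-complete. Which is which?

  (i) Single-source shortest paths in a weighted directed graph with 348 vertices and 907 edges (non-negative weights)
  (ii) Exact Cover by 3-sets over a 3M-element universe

(i) is P: Dijkstra's algorithm runs in O((V+E) log V).
(ii) is NP-complete: one of Karp's 21 NP-complete problems.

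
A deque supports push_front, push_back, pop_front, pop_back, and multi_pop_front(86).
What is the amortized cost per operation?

Assign 2 credits to each push operation. A pop uses 1 saved credit. multi_pop_front(86) uses up to 86 saved credits from previous pushes. Credits never go negative. Amortized cost is O(1).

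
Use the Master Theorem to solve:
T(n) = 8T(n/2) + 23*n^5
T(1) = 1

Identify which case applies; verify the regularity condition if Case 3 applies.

a=8, b=2, f(n)=23*n^5.
log_2(8) = 3 < 5.
f(n) = Omega(n^(3+epsilon)) for some epsilon > 0, so Case 3 is the candidate.
Regularity: a*f(n/b) = 8*23*(n/2)^5 = (8/32)*23*n^5 <= c*f(n) with c = 8/32 < 1. Satisfied.
Case 3: T(n) = Theta(n^5).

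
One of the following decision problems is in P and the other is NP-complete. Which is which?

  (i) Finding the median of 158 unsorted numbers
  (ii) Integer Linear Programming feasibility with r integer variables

(i) is P: linear-time selection (median-of-medians) runs in O(n).
(ii) is NP-complete: ILP feasibility is NP-complete (LP relaxation is in P).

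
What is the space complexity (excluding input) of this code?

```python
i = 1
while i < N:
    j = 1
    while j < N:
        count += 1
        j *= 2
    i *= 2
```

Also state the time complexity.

Space complexity: O(1).
Only a constant amount of auxiliary storage is used; nothing grows with n.
Time complexity: O(log^2 n).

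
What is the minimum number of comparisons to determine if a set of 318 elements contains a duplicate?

Determining if 318 elements are all distinct requires Omega(n log n) comparisons in the comparison model. This follows from the element distinctness lower bound.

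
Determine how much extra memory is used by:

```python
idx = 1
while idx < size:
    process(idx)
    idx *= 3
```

Space complexity: O(1).
Only a constant amount of auxiliary storage is used; nothing grows with n.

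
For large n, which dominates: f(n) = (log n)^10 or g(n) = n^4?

g(n) = n^4 grows faster: any positive polynomial dominates any polylog.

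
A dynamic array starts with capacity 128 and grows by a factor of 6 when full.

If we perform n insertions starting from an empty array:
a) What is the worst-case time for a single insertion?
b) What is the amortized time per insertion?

(a) Worst-case single insertion: O(n) -- when the array is full at capacity c, the resize copies all c elements, and c can be Theta(n).
(b) Resizes happen at sizes 128, 768, 4608, ... Total copy cost for n insertions: 128 + 768 + ... = O(n) (geometric series with ratio 1/6). Amortized cost per insertion: O(n)/n = O(1).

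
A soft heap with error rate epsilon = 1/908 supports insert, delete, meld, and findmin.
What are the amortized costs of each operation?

Soft heaps (Chazelle) allow up to an epsilon = 1/908 fraction of elements to have corrupted (raised) keys. Insert is O(log(1/epsilon)) = O(log 908) amortized -- the structure maintains heap-ordered binary trees of rank bounded by O(log(1/epsilon)). Meld concatenates root lists: O(1) amortized. Delete and findmin are O(1) amortized.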